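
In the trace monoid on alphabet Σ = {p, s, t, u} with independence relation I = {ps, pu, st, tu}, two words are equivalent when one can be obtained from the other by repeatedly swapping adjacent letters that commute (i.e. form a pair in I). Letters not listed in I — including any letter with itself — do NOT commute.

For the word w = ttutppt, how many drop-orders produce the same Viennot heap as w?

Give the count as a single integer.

#0=t has no predecessor
#1=t depends on [0:t]
#2=u has no predecessor
#3=t depends on [1:t]
#4=p depends on [3:t]
#5=p depends on [4:p]
#6=t depends on [5:p]
sources: [0:t, 2:u]
N(rest) = Σ N(rest − s) over sources s of rest; N(one piece) = 1:
  size 1 → [2]=1  [6]=1
  size 2 → [2,6]=2  [5,6]=1
  size 3 → [2,5,6]=3  [4,5,6]=1
  size 4 → [2,4,5,6]=4  [3,4,5,6]=1
  size 5 → [1,3,4,5,6]=1  [2,3,4,5,6]=5
  first=0(t) contributes 6
  first=2(u) contributes 1
|[w]| = 7

7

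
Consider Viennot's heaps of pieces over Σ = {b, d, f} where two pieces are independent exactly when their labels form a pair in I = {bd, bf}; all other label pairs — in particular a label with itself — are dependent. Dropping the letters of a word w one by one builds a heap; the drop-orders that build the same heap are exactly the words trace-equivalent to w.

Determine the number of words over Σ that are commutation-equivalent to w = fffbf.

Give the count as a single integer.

0(f) covers ∅
1(f) covers 0:f
2(f) covers 1:f
3(b) covers ∅
4(f) covers 2:f
floor of heap: 0:f, 3:b
completions by unplaced set U, small U first (add the entries for U minus each lowest piece of U):
  |U|=1: {3}:1  {4}:1
  |U|=2: {2,4}:1  {3,4}:2
  |U|=3: {1,2,4}:1  {2,3,4}:3
  start at 0(f): 4
  start at 3(b): 1
sum over floor = 5

5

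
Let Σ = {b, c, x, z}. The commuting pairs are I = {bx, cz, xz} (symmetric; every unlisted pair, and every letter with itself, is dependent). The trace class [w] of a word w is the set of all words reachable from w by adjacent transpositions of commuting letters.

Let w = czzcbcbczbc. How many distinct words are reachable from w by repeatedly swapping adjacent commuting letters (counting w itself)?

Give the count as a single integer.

#0=c has no predecessor
#1=z has no predecessor
#2=z depends on [1:z]
#3=c depends on [0:c]
#4=b depends on [2:z, 3:c]
#5=c depends on [4:b]
#6=b depends on [5:c]
#7=c depends on [6:b]
#8=z depends on [6:b]
#9=b depends on [7:c, 8:z]
#10=c depends on [9:b]
sources: [0:c, 1:z]
N(rest) = Σ N(rest − s) over sources s of rest; N(one piece) = 1:
  size 1 → [10]=1
  size 2 → [9,10]=1
  size 3 → [7,9,10]=1  [8,9,10]=1
  size 4 → [7,8,9,10]=2
  size 5 → [6,7,8,9,10]=2
  size 6 → [5,6,7,8,9,10]=2
  size 7 → [4,5,6,7,8,9,10]=2
  size 8 → [2,4,5,6,7,8,9,10]=2  [3,4,5,6,7,8,9,10]=2
  size 9 → [0,3,4,5,6,7,8,9,10]=2  [1,2,4,5,6,7,8,9,10]=2  [2,3,4,5,6,7,8,9,10]=4
  first=0(c) contributes 6
  first=1(z) contributes 6
|[w]| = 12

12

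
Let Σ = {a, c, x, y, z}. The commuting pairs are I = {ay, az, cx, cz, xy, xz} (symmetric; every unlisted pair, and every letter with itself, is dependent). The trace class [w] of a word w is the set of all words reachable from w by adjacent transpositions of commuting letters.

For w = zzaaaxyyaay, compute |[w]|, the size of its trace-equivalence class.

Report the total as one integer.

462

#0=z has no predecessor
#1=z depends on [0:z]
#2=a has no predecessor
#3=a depends on [2:a]
#4=a depends on [3:a]
#5=x depends on [4:a]
#6=y depends on [1:z]
#7=y depends on [6:y]
#8=a depends on [5:x]
#9=a depends on [8:a]
#10=y depends on [7:y]
sources: [0:z, 2:a]
N(rest) = Σ N(rest − s) over sources s of rest; N(one piece) = 1:
  size 1 → [9]=1  [10]=1
  size 2 → [7,10]=1  [8,9]=1  [9,10]=2
  size 3 → [5,8,9]=1  [6,7,10]=1  [7,9,10]=3  [8,9,10]=3
  size 4 → [1,6,7,10]=1  [4,5,8,9]=1  [5,8,9,10]=4  [6,7,9,10]=4  [7,8,9,10]=6
  size 5 → [0,1,6,7,10]=1  [1,6,7,9,10]=5  [3,4,5,8,9]=1  [4,5,8,9,10]=5  [5,7,8,9,10]=10  [6,7,8,9,10]=10
  size 6 → [0,1,6,7,9,10]=6  [1,6,7,8,9,10]=15  [2,3,4,5,8,9]=1  [3,4,5,8,9,10]=6  [4,5,7,8,9,10]=15  [5,6,7,8,9,10]=20
  size 7 → [0,1,6,7,8,9,10]=21  [1,5,6,7,8,9,10]=35  [2,3,4,5,8,9,10]=7  [3,4,5,7,8,9,10]=21  [4,5,6,7,8,9,10]=35
  size 8 → [0,1,5,6,7,8,9,10]=56  [1,4,5,6,7,8,9,10]=70  [2,3,4,5,7,8,9,10]=28  [3,4,5,6,7,8,9,10]=56
  size 9 → [0,1,4,5,6,7,8,9,10]=126  [1,3,4,5,6,7,8,9,10]=126  [2,3,4,5,6,7,8,9,10]=84
  first=0(z) contributes 210
  first=2(a) contributes 252
|[w]| = 462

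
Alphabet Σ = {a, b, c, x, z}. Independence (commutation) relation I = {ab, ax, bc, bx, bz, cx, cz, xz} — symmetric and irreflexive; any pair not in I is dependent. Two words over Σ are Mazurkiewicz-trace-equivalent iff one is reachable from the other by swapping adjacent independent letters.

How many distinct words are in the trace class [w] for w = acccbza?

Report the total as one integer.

piece 0:a — minimal
piece 1:c rests on {0:a}
piece 2:c rests on {1:c}
piece 3:c rests on {2:c}
piece 4:b — minimal
piece 5:z rests on {0:a}
piece 6:a rests on {3:c, 5:z}
minimal pieces: {0:a, 4:b}
ways to finish when only these pieces remain (= sum over removing one remaining piece with nothing left below it):
  1 left: {4}→1  {6}→1
  2 left: {3,6}→1  {4,6}→2  {5,6}→1
  3 left: {2,3,6}→1  {3,4,6}→3  {3,5,6}→2  {4,5,6}→3
  4 left: {1,2,3,6}→1  {2,3,4,6}→4  {2,3,5,6}→3  {3,4,5,6}→8
  5 left: {1,2,3,4,6}→5  {1,2,3,5,6}→4  {2,3,4,5,6}→15
  placing 0:a first → 24 extensions
  placing 4:b first → 4 extensions
total linear extensions = 28

28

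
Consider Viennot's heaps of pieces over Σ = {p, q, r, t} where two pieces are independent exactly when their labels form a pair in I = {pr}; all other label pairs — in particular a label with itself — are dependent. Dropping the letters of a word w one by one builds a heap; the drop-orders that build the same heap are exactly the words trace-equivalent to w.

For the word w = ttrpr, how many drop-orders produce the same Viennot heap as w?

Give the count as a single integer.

3

drop 0:t onto floor
drop 1:t onto {0:t}
drop 2:r onto {1:t}
drop 3:p onto {1:t}
drop 4:r onto {2:r}
ground layer = {0:t}
drop-orders for the pieces not yet dropped (sum over which currently-grounded one goes next):
  1 to go: {3} 1  {4} 1
  2 to go: {2,4} 1  {3,4} 2
  3 to go: {2,3,4} 3
  if 0:t drops first: 3 orders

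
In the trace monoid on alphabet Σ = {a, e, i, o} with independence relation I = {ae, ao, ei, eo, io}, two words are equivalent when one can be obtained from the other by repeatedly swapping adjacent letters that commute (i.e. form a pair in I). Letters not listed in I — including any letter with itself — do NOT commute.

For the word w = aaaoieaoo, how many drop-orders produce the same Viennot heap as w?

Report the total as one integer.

drop 0:a onto floor
drop 1:a onto {0:a}
drop 2:a onto {1:a}
drop 3:o onto floor
drop 4:i onto {2:a}
drop 5:e onto floor
drop 6:a onto {4:i}
drop 7:o onto {3:o}
drop 8:o onto {7:o}
ground layer = {0:a, 3:o, 5:e}
drop-orders for the pieces not yet dropped (sum over which currently-grounded one goes next):
  1 to go: {5} 1  {6} 1  {8} 1
  2 to go: {4,6} 1  {5,6} 2  {5,8} 2  {6,8} 2  {7,8} 1
  3 to go: {2,4,6} 1  {3,7,8} 1  {4,5,6} 3  {4,6,8} 3  {5,6,8} 6  {5,7,8} 3  {6,7,8} 3
  4 to go: {1,2,4,6} 1  {2,4,5,6} 4  {2,4,6,8} 4  {3,5,7,8} 4  {3,6,7,8} 4  {4,5,6,8} 12  {4,6,7,8} 6  {5,6,7,8} 12
  5 to go: {0,1,2,4,6} 1  {1,2,4,5,6} 5  {1,2,4,6,8} 5  {2,4,5,6,8} 20  {2,4,6,7,8} 10  {3,4,6,7,8} 10  {3,5,6,7,8} 20  {4,5,6,7,8} 30
  6 to go: {0,1,2,4,5,6} 6  {0,1,2,4,6,8} 6  {1,2,4,5,6,8} 30  {1,2,4,6,7,8} 15  {2,3,4,6,7,8} 20  {2,4,5,6,7,8} 60  {3,4,5,6,7,8} 60
  7 to go: {0,1,2,4,5,6,8} 42  {0,1,2,4,6,7,8} 21  {1,2,3,4,6,7,8} 35  {1,2,4,5,6,7,8} 105  {2,3,4,5,6,7,8} 140
  if 0:a drops first: 280 orders
  if 3:o drops first: 168 orders
  if 5:e drops first: 56 orders
heap linearizations: 504

504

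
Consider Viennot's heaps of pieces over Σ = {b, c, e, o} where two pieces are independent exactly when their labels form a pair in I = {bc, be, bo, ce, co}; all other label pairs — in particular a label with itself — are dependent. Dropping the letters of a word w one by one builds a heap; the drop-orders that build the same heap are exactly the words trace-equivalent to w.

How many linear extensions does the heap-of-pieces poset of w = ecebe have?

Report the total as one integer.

20

0(e) covers ∅
1(c) covers ∅
2(e) covers 0:e
3(b) covers ∅
4(e) covers 2:e
floor of heap: 0:e, 1:c, 3:b
completions by unplaced set U, small U first (add the entries for U minus each lowest piece of U):
  |U|=1: {1}:1  {3}:1  {4}:1
  |U|=2: {1,3}:2  {1,4}:2  {2,4}:1  {3,4}:2
  |U|=3: {0,2,4}:1  {1,2,4}:3  {1,3,4}:6  {2,3,4}:3
  start at 0(e): 12
  start at 1(c): 4
  start at 3(b): 4
sum over floor = 20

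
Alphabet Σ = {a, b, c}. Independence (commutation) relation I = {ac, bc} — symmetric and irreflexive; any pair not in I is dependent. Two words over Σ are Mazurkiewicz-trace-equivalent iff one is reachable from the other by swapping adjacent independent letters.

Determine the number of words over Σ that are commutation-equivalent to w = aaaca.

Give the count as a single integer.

piece 0:a — minimal
piece 1:a rests on {0:a}
piece 2:a rests on {1:a}
piece 3:c — minimal
piece 4:a rests on {2:a}
minimal pieces: {0:a, 3:c}
ways to finish when only these pieces remain (= sum over removing one remaining piece with nothing left below it):
  1 left: {3}→1  {4}→1
  2 left: {2,4}→1  {3,4}→2
  3 left: {1,2,4}→1  {2,3,4}→3
  placing 0:a first → 4 extensions
  placing 3:c first → 1 extensions
total linear extensions = 5

5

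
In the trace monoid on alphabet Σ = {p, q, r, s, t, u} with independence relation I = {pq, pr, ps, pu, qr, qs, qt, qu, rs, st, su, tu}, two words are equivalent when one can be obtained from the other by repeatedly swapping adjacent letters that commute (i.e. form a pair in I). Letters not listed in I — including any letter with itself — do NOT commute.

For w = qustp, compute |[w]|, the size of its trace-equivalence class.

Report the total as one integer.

60

piece 0:q — minimal
piece 1:u — minimal
piece 2:s — minimal
piece 3:t — minimal
piece 4:p rests on {3:t}
minimal pieces: {0:q, 1:u, 2:s, 3:t}
ways to finish when only these pieces remain (= sum over removing one remaining piece with nothing left below it):
  1 left: {0}→1  {1}→1  {2}→1  {4}→1
  2 left: {0,1}→2  {0,2}→2  {0,4}→2  {1,2}→2  {1,4}→2  {2,4}→2  {3,4}→1
  3 left: {0,1,2}→6  {0,1,4}→6  {0,2,4}→6  {0,3,4}→3  {1,2,4}→6  {1,3,4}→3  {2,3,4}→3
  placing 0:q first → 12 extensions
  placing 1:u first → 12 extensions
  placing 2:s first → 12 extensions
  placing 3:t first → 24 extensions
total linear extensions = 60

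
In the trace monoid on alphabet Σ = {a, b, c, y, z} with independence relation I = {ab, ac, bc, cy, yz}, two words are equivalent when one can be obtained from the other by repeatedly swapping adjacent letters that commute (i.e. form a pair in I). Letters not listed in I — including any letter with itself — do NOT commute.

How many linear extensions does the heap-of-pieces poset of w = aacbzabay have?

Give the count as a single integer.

36

#0=a has no predecessor
#1=a depends on [0:a]
#2=c has no predecessor
#3=b has no predecessor
#4=z depends on [1:a, 2:c, 3:b]
#5=a depends on [4:z]
#6=b depends on [4:z]
#7=a depends on [5:a]
#8=y depends on [6:b, 7:a]
sources: [0:a, 2:c, 3:b]
N(rest) = Σ N(rest − s) over sources s of rest; N(one piece) = 1:
  size 1 → [8]=1
  size 2 → [6,8]=1  [7,8]=1
  size 3 → [5,7,8]=1  [6,7,8]=2
  size 4 → [5,6,7,8]=3
  size 5 → [4,5,6,7,8]=3
  size 6 → [1,4,5,6,7,8]=3  [2,4,5,6,7,8]=3  [3,4,5,6,7,8]=3
  size 7 → [0,1,4,5,6,7,8]=3  [1,2,4,5,6,7,8]=6  [1,3,4,5,6,7,8]=6  [2,3,4,5,6,7,8]=6
  first=0(a) contributes 18
  first=2(c) contributes 9
  first=3(b) contributes 9
|[w]| = 36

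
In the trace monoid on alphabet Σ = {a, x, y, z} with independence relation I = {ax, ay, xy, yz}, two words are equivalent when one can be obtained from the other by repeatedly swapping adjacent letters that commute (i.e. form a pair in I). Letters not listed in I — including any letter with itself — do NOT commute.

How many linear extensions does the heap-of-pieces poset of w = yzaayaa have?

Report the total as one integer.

21

drop 0:y onto floor
drop 1:z onto floor
drop 2:a onto {1:z}
drop 3:a onto {2:a}
drop 4:y onto {0:y}
drop 5:a onto {3:a}
drop 6:a onto {5:a}
ground layer = {0:y, 1:z}
drop-orders for the pieces not yet dropped (sum over which currently-grounded one goes next):
  1 to go: {4} 1  {6} 1
  2 to go: {0,4} 1  {4,6} 2  {5,6} 1
  3 to go: {0,4,6} 3  {3,5,6} 1  {4,5,6} 3
  4 to go: {0,4,5,6} 6  {2,3,5,6} 1  {3,4,5,6} 4
  5 to go: {0,3,4,5,6} 10  {1,2,3,5,6} 1  {2,3,4,5,6} 5
  if 0:y drops first: 6 orders
  if 1:z drops first: 15 orders
heap linearizations: 21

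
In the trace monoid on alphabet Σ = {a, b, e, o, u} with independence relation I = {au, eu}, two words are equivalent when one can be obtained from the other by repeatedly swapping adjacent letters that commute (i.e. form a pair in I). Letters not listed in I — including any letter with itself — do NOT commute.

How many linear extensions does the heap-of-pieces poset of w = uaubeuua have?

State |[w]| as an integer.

#0=u has no predecessor
#1=a has no predecessor
#2=u depends on [0:u]
#3=b depends on [1:a, 2:u]
#4=e depends on [3:b]
#5=u depends on [3:b]
#6=u depends on [5:u]
#7=a depends on [4:e]
sources: [0:u, 1:a]
N(rest) = Σ N(rest − s) over sources s of rest; N(one piece) = 1:
  size 1 → [6]=1  [7]=1
  size 2 → [4,7]=1  [5,6]=1  [6,7]=2
  size 3 → [4,6,7]=3  [5,6,7]=3
  size 4 → [4,5,6,7]=6
  size 5 → [3,4,5,6,7]=6
  size 6 → [1,3,4,5,6,7]=6  [2,3,4,5,6,7]=6
  first=0(u) contributes 12
  first=1(a) contributes 6
|[w]| = 18

18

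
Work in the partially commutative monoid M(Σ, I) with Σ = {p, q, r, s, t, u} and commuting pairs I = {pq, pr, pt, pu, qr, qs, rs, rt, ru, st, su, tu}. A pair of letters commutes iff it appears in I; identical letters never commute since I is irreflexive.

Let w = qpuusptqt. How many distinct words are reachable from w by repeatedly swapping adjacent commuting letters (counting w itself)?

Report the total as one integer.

252

drop 0:q onto floor
drop 1:p onto floor
drop 2:u onto {0:q}
drop 3:u onto {2:u}
drop 4:s onto {1:p}
drop 5:p onto {4:s}
drop 6:t onto {0:q}
drop 7:q onto {3:u, 6:t}
drop 8:t onto {7:q}
ground layer = {0:q, 1:p}
drop-orders for the pieces not yet dropped (sum over which currently-grounded one goes next):
  1 to go: {5} 1  {8} 1
  2 to go: {4,5} 1  {5,8} 2  {7,8} 1
  3 to go: {1,4,5} 1  {3,7,8} 1  {4,5,8} 3  {5,7,8} 3  {6,7,8} 1
  4 to go: {1,4,5,8} 4  {2,3,7,8} 1  {3,5,7,8} 4  {3,6,7,8} 2  {4,5,7,8} 6  {5,6,7,8} 4
  5 to go: {1,4,5,7,8} 10  {2,3,5,7,8} 5  {2,3,6,7,8} 3  {3,4,5,7,8} 10  {3,5,6,7,8} 10  {4,5,6,7,8} 10
  6 to go: {0,2,3,6,7,8} 3  {1,3,4,5,7,8} 20  {1,4,5,6,7,8} 20  {2,3,4,5,7,8} 15  {2,3,5,6,7,8} 18  {3,4,5,6,7,8} 30
  7 to go: {0,2,3,5,6,7,8} 21  {1,2,3,4,5,7,8} 35  {1,3,4,5,6,7,8} 70  {2,3,4,5,6,7,8} 63
  if 0:q drops first: 168 orders
  if 1:p drops first: 84 orders
heap linearizations: 252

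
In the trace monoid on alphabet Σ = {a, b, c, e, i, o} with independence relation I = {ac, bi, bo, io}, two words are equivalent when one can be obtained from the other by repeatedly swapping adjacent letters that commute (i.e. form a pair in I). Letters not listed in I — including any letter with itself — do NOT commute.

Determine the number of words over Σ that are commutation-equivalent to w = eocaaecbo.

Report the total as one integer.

drop 0:e onto floor
drop 1:o onto {0:e}
drop 2:c onto {1:o}
drop 3:a onto {1:o}
drop 4:a onto {3:a}
drop 5:e onto {2:c, 4:a}
drop 6:c onto {5:e}
drop 7:b onto {6:c}
drop 8:o onto {6:c}
ground layer = {0:e}
drop-orders for the pieces not yet dropped (sum over which currently-grounded one goes next):
  1 to go: {7} 1  {8} 1
  2 to go: {7,8} 2
  3 to go: {6,7,8} 2
  4 to go: {5,6,7,8} 2
  5 to go: {2,5,6,7,8} 2  {4,5,6,7,8} 2
  6 to go: {2,4,5,6,7,8} 4  {3,4,5,6,7,8} 2
  7 to go: {2,3,4,5,6,7,8} 6
  if 0:e drops first: 6 orders

6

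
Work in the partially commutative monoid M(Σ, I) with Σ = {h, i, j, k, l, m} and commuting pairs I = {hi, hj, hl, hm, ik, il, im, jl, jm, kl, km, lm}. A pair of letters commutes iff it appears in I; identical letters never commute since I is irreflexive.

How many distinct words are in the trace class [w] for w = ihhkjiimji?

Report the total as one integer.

#0=i has no predecessor
#1=h has no predecessor
#2=h depends on [1:h]
#3=k depends on [2:h]
#4=j depends on [0:i, 3:k]
#5=i depends on [4:j]
#6=i depends on [5:i]
#7=m has no predecessor
#8=j depends on [6:i]
#9=i depends on [8:j]
sources: [0:i, 1:h, 7:m]
N(rest) = Σ N(rest − s) over sources s of rest; N(one piece) = 1:
  size 1 → [7]=1  [9]=1
  size 2 → [7,9]=2  [8,9]=1
  size 3 → [6,8,9]=1  [7,8,9]=3
  size 4 → [5,6,8,9]=1  [6,7,8,9]=4
  size 5 → [4,5,6,8,9]=1  [5,6,7,8,9]=5
  size 6 → [0,4,5,6,8,9]=1  [3,4,5,6,8,9]=1  [4,5,6,7,8,9]=6
  size 7 → [0,3,4,5,6,8,9]=2  [0,4,5,6,7,8,9]=7  [2,3,4,5,6,8,9]=1  [3,4,5,6,7,8,9]=7
  size 8 → [0,2,3,4,5,6,8,9]=3  [0,3,4,5,6,7,8,9]=16  [1,2,3,4,5,6,8,9]=1  [2,3,4,5,6,7,8,9]=8
  first=0(i) contributes 9
  first=1(h) contributes 27
  first=7(m) contributes 4
|[w]| = 40

40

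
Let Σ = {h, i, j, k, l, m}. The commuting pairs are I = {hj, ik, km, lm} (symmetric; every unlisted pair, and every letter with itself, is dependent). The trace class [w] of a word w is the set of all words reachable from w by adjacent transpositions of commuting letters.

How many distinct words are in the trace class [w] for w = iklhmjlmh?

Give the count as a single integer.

#0=i has no predecessor
#1=k has no predecessor
#2=l depends on [0:i, 1:k]
#3=h depends on [2:l]
#4=m depends on [3:h]
#5=j depends on [4:m]
#6=l depends on [5:j]
#7=m depends on [5:j]
#8=h depends on [6:l, 7:m]
sources: [0:i, 1:k]
N(rest) = Σ N(rest − s) over sources s of rest; N(one piece) = 1:
  size 1 → [8]=1
  size 2 → [6,8]=1  [7,8]=1
  size 3 → [6,7,8]=2
  size 4 → [5,6,7,8]=2
  size 5 → [4,5,6,7,8]=2
  size 6 → [3,4,5,6,7,8]=2
  size 7 → [2,3,4,5,6,7,8]=2
  first=0(i) contributes 2
  first=1(k) contributes 2
|[w]| = 4

4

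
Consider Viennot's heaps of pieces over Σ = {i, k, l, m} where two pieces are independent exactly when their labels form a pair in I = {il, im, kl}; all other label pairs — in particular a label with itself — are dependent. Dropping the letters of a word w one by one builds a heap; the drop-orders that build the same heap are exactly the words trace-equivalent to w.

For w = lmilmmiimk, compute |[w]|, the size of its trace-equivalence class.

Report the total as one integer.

0(l) covers ∅
1(m) covers 0:l
2(i) covers ∅
3(l) covers 1:m
4(m) covers 3:l
5(m) covers 4:m
6(i) covers 2:i
7(i) covers 6:i
8(m) covers 5:m
9(k) covers 7:i, 8:m
floor of heap: 0:l, 2:i
completions by unplaced set U, small U first (add the entries for U minus each lowest piece of U):
  |U|=1: {9}:1
  |U|=2: {7,9}:1  {8,9}:1
  |U|=3: {5,8,9}:1  {6,7,9}:1  {7,8,9}:2
  |U|=4: {2,6,7,9}:1  {4,5,8,9}:1  {5,7,8,9}:3  {6,7,8,9}:3
  |U|=5: {2,6,7,8,9}:4  {3,4,5,8,9}:1  {4,5,7,8,9}:4  {5,6,7,8,9}:6
  |U|=6: {1,3,4,5,8,9}:1  {2,5,6,7,8,9}:10  {3,4,5,7,8,9}:5  {4,5,6,7,8,9}:10
  |U|=7: {0,1,3,4,5,8,9}:1  {1,3,4,5,7,8,9}:6  {2,4,5,6,7,8,9}:20  {3,4,5,6,7,8,9}:15
  |U|=8: {0,1,3,4,5,7,8,9}:7  {1,3,4,5,6,7,8,9}:21  {2,3,4,5,6,7,8,9}:35
  start at 0(l): 56
  start at 2(i): 28
sum over floor = 84

84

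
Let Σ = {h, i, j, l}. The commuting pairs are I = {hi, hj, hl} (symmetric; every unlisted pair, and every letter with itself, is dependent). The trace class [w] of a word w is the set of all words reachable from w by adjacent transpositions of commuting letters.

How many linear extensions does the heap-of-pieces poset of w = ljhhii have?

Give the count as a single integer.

15

piece 0:l — minimal
piece 1:j rests on {0:l}
piece 2:h — minimal
piece 3:h rests on {2:h}
piece 4:i rests on {1:j}
piece 5:i rests on {4:i}
minimal pieces: {0:l, 2:h}
ways to finish when only these pieces remain (= sum over removing one remaining piece with nothing left below it):
  1 left: {3}→1  {5}→1
  2 left: {2,3}→1  {3,5}→2  {4,5}→1
  3 left: {1,4,5}→1  {2,3,5}→3  {3,4,5}→3
  4 left: {0,1,4,5}→1  {1,3,4,5}→4  {2,3,4,5}→6
  placing 0:l first → 10 extensions
  placing 2:h first → 5 extensions
total linear extensions = 15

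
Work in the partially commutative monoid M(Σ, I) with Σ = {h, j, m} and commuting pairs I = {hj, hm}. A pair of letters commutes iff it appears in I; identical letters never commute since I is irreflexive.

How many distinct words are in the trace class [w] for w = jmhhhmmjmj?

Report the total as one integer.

120

drop 0:j onto floor
drop 1:m onto {0:j}
drop 2:h onto floor
drop 3:h onto {2:h}
drop 4:h onto {3:h}
drop 5:m onto {1:m}
drop 6:m onto {5:m}
drop 7:j onto {6:m}
drop 8:m onto {7:j}
drop 9:j onto {8:m}
ground layer = {0:j, 2:h}
drop-orders for the pieces not yet dropped (sum over which currently-grounded one goes next):
  1 to go: {4} 1  {9} 1
  2 to go: {3,4} 1  {4,9} 2  {8,9} 1
  3 to go: {2,3,4} 1  {3,4,9} 3  {4,8,9} 3  {7,8,9} 1
  4 to go: {2,3,4,9} 4  {3,4,8,9} 6  {4,7,8,9} 4  {6,7,8,9} 1
  5 to go: {2,3,4,8,9} 10  {3,4,7,8,9} 10  {4,6,7,8,9} 5  {5,6,7,8,9} 1
  6 to go: {1,5,6,7,8,9} 1  {2,3,4,7,8,9} 20  {3,4,6,7,8,9} 15  {4,5,6,7,8,9} 6
  7 to go: {0,1,5,6,7,8,9} 1  {1,4,5,6,7,8,9} 7  {2,3,4,6,7,8,9} 35  {3,4,5,6,7,8,9} 21
  8 to go: {0,1,4,5,6,7,8,9} 8  {1,3,4,5,6,7,8,9} 28  {2,3,4,5,6,7,8,9} 56
  if 0:j drops first: 84 orders
  if 2:h drops first: 36 orders
heap linearizations: 120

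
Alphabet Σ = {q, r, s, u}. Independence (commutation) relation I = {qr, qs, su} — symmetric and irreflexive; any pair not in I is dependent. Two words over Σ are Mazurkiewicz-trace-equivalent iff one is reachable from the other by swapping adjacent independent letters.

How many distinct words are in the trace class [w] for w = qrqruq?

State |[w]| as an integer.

6

#0=q has no predecessor
#1=r has no predecessor
#2=q depends on [0:q]
#3=r depends on [1:r]
#4=u depends on [2:q, 3:r]
#5=q depends on [4:u]
sources: [0:q, 1:r]
N(rest) = Σ N(rest − s) over sources s of rest; N(one piece) = 1:
  size 1 → [5]=1
  size 2 → [4,5]=1
  size 3 → [2,4,5]=1  [3,4,5]=1
  size 4 → [0,2,4,5]=1  [1,3,4,5]=1  [2,3,4,5]=2
  first=0(q) contributes 3
  first=1(r) contributes 3
|[w]| = 6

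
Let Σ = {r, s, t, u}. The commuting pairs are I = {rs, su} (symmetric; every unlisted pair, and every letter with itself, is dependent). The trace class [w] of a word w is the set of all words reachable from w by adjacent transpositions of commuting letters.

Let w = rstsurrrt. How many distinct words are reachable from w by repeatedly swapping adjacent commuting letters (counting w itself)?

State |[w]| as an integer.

10

drop 0:r onto floor
drop 1:s onto floor
drop 2:t onto {0:r, 1:s}
drop 3:s onto {2:t}
drop 4:u onto {2:t}
drop 5:r onto {4:u}
drop 6:r onto {5:r}
drop 7:r onto {6:r}
drop 8:t onto {3:s, 7:r}
ground layer = {0:r, 1:s}
drop-orders for the pieces not yet dropped (sum over which currently-grounded one goes next):
  1 to go: {8} 1
  2 to go: {3,8} 1  {7,8} 1
  3 to go: {3,7,8} 2  {6,7,8} 1
  4 to go: {3,6,7,8} 3  {5,6,7,8} 1
  5 to go: {3,5,6,7,8} 4  {4,5,6,7,8} 1
  6 to go: {3,4,5,6,7,8} 5
  7 to go: {2,3,4,5,6,7,8} 5
  if 0:r drops first: 5 orders
  if 1:s drops first: 5 orders
heap linearizations: 10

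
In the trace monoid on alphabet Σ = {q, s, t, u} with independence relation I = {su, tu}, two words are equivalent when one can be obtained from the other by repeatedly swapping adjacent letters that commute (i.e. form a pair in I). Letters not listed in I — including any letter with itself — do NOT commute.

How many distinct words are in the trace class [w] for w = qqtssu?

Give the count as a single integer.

4

#0=q has no predecessor
#1=q depends on [0:q]
#2=t depends on [1:q]
#3=s depends on [2:t]
#4=s depends on [3:s]
#5=u depends on [1:q]
sources: [0:q]
N(rest) = Σ N(rest − s) over sources s of rest; N(one piece) = 1:
  size 1 → [4]=1  [5]=1
  size 2 → [3,4]=1  [4,5]=2
  size 3 → [2,3,4]=1  [3,4,5]=3
  size 4 → [2,3,4,5]=4
  first=0(q) contributes 4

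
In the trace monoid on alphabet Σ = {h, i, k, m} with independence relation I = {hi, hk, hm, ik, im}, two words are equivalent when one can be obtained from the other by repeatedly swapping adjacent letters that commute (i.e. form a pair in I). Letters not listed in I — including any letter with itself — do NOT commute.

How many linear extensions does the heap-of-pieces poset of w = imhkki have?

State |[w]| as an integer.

0(i) covers ∅
1(m) covers ∅
2(h) covers ∅
3(k) covers 1:m
4(k) covers 3:k
5(i) covers 0:i
floor of heap: 0:i, 1:m, 2:h
completions by unplaced set U, small U first (add the entries for U minus each lowest piece of U):
  |U|=1: {2}:1  {4}:1  {5}:1
  |U|=2: {0,5}:1  {2,4}:2  {2,5}:2  {3,4}:1  {4,5}:2
  |U|=3: {0,2,5}:3  {0,4,5}:3  {1,3,4}:1  {2,3,4}:3  {2,4,5}:6  {3,4,5}:3
  |U|=4: {0,2,4,5}:12  {0,3,4,5}:6  {1,2,3,4}:4  {1,3,4,5}:4  {2,3,4,5}:12
  start at 0(i): 20
  start at 1(m): 30
  start at 2(h): 10
sum over floor = 60

60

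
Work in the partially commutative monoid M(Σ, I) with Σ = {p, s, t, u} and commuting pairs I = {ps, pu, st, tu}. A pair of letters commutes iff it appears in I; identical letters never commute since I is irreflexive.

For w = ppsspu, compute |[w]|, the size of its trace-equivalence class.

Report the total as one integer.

20

0(p) covers ∅
1(p) covers 0:p
2(s) covers ∅
3(s) covers 2:s
4(p) covers 1:p
5(u) covers 3:s
floor of heap: 0:p, 2:s
completions by unplaced set U, small U first (add the entries for U minus each lowest piece of U):
  |U|=1: {4}:1  {5}:1
  |U|=2: {1,4}:1  {3,5}:1  {4,5}:2
  |U|=3: {0,1,4}:1  {1,4,5}:3  {2,3,5}:1  {3,4,5}:3
  |U|=4: {0,1,4,5}:4  {1,3,4,5}:6  {2,3,4,5}:4
  start at 0(p): 10
  start at 2(s): 10
sum over floor = 20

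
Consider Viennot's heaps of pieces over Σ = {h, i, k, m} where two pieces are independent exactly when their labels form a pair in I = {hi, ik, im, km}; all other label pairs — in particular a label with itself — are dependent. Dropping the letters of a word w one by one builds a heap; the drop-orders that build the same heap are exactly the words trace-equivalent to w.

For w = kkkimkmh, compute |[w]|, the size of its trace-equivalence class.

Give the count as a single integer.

drop 0:k onto floor
drop 1:k onto {0:k}
drop 2:k onto {1:k}
drop 3:i onto floor
drop 4:m onto floor
drop 5:k onto {2:k}
drop 6:m onto {4:m}
drop 7:h onto {5:k, 6:m}
ground layer = {0:k, 3:i, 4:m}
drop-orders for the pieces not yet dropped (sum over which currently-grounded one goes next):
  1 to go: {3} 1  {7} 1
  2 to go: {3,7} 2  {5,7} 1  {6,7} 1
  3 to go: {2,5,7} 1  {3,5,7} 3  {3,6,7} 3  {4,6,7} 1  {5,6,7} 2
  4 to go: {1,2,5,7} 1  {2,3,5,7} 4  {2,5,6,7} 3  {3,4,6,7} 4  {3,5,6,7} 8  {4,5,6,7} 3
  5 to go: {0,1,2,5,7} 1  {1,2,3,5,7} 5  {1,2,5,6,7} 4  {2,3,5,6,7} 15  {2,4,5,6,7} 6  {3,4,5,6,7} 15
  6 to go: {0,1,2,3,5,7} 6  {0,1,2,5,6,7} 5  {1,2,3,5,6,7} 24  {1,2,4,5,6,7} 10  {2,3,4,5,6,7} 36
  if 0:k drops first: 70 orders
  if 3:i drops first: 15 orders
  if 4:m drops first: 35 orders
heap linearizations: 120

120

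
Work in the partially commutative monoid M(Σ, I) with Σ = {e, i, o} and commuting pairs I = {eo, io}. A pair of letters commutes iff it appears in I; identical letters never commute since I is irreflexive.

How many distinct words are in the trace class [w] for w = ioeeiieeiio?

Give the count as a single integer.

55

piece 0:i — minimal
piece 1:o — minimal
piece 2:e rests on {0:i}
piece 3:e rests on {2:e}
piece 4:i rests on {3:e}
piece 5:i rests on {4:i}
piece 6:e rests on {5:i}
piece 7:e rests on {6:e}
piece 8:i rests on {7:e}
piece 9:i rests on {8:i}
piece 10:o rests on {1:o}
minimal pieces: {0:i, 1:o}
ways to finish when only these pieces remain (= sum over removing one remaining piece with nothing left below it):
  1 left: {9}→1  {10}→1
  2 left: {1,10}→1  {8,9}→1  {9,10}→2
  3 left: {1,9,10}→3  {7,8,9}→1  {8,9,10}→3
  4 left: {1,8,9,10}→6  {6,7,8,9}→1  {7,8,9,10}→4
  5 left: {1,7,8,9,10}→10  {5,6,7,8,9}→1  {6,7,8,9,10}→5
  6 left: {1,6,7,8,9,10}→15  {4,5,6,7,8,9}→1  {5,6,7,8,9,10}→6
  7 left: {1,5,6,7,8,9,10}→21  {3,4,5,6,7,8,9}→1  {4,5,6,7,8,9,10}→7
  8 left: {1,4,5,6,7,8,9,10}→28  {2,3,4,5,6,7,8,9}→1  {3,4,5,6,7,8,9,10}→8
  9 left: {0,2,3,4,5,6,7,8,9}→1  {1,3,4,5,6,7,8,9,10}→36  {2,3,4,5,6,7,8,9,10}→9
  placing 0:i first → 45 extensions
  placing 1:o first → 10 extensions
total linear extensions = 55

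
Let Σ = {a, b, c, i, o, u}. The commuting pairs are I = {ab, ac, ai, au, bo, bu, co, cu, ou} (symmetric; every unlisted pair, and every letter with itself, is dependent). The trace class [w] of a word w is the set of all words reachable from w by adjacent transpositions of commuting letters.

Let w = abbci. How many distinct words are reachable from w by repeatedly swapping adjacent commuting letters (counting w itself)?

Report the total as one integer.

#0=a has no predecessor
#1=b has no predecessor
#2=b depends on [1:b]
#3=c depends on [2:b]
#4=i depends on [3:c]
sources: [0:a, 1:b]
N(rest) = Σ N(rest − s) over sources s of rest; N(one piece) = 1:
  size 1 → [0]=1  [4]=1
  size 2 → [0,4]=2  [3,4]=1
  size 3 → [0,3,4]=3  [2,3,4]=1
  first=0(a) contributes 1
  first=1(b) contributes 4
|[w]| = 5

5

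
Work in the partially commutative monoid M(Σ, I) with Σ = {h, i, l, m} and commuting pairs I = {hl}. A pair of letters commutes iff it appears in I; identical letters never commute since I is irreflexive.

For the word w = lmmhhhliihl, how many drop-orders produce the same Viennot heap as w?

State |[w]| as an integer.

8

drop 0:l onto floor
drop 1:m onto {0:l}
drop 2:m onto {1:m}
drop 3:h onto {2:m}
drop 4:h onto {3:h}
drop 5:h onto {4:h}
drop 6:l onto {2:m}
drop 7:i onto {5:h, 6:l}
drop 8:i onto {7:i}
drop 9:h onto {8:i}
drop 10:l onto {8:i}
ground layer = {0:l}
drop-orders for the pieces not yet dropped (sum over which currently-grounded one goes next):
  1 to go: {9} 1  {10} 1
  2 to go: {9,10} 2
  3 to go: {8,9,10} 2
  4 to go: {7,8,9,10} 2
  5 to go: {5,7,8,9,10} 2  {6,7,8,9,10} 2
  6 to go: {4,5,7,8,9,10} 2  {5,6,7,8,9,10} 4
  7 to go: {3,4,5,7,8,9,10} 2  {4,5,6,7,8,9,10} 6
  8 to go: {3,4,5,6,7,8,9,10} 8
  9 to go: {2,3,4,5,6,7,8,9,10} 8
  if 0:l drops first: 8 orders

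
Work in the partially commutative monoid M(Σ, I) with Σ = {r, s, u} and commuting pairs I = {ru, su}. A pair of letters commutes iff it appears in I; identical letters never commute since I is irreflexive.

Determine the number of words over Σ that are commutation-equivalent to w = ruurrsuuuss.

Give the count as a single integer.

462

#0=r has no predecessor
#1=u has no predecessor
#2=u depends on [1:u]
#3=r depends on [0:r]
#4=r depends on [3:r]
#5=s depends on [4:r]
#6=u depends on [2:u]
#7=u depends on [6:u]
#8=u depends on [7:u]
#9=s depends on [5:s]
#10=s depends on [9:s]
sources: [0:r, 1:u]
N(rest) = Σ N(rest − s) over sources s of rest; N(one piece) = 1:
  size 1 → [8]=1  [10]=1
  size 2 → [7,8]=1  [8,10]=2  [9,10]=1
  size 3 → [5,9,10]=1  [6,7,8]=1  [7,8,10]=3  [8,9,10]=3
  size 4 → [2,6,7,8]=1  [4,5,9,10]=1  [5,8,9,10]=4  [6,7,8,10]=4  [7,8,9,10]=6
  size 5 → [1,2,6,7,8]=1  [2,6,7,8,10]=5  [3,4,5,9,10]=1  [4,5,8,9,10]=5  [5,7,8,9,10]=10  [6,7,8,9,10]=10
  size 6 → [0,3,4,5,9,10]=1  [1,2,6,7,8,10]=6  [2,6,7,8,9,10]=15  [3,4,5,8,9,10]=6  [4,5,7,8,9,10]=15  [5,6,7,8,9,10]=20
  size 7 → [0,3,4,5,8,9,10]=7  [1,2,6,7,8,9,10]=21  [2,5,6,7,8,9,10]=35  [3,4,5,7,8,9,10]=21  [4,5,6,7,8,9,10]=35
  size 8 → [0,3,4,5,7,8,9,10]=28  [1,2,5,6,7,8,9,10]=56  [2,4,5,6,7,8,9,10]=70  [3,4,5,6,7,8,9,10]=56
  size 9 → [0,3,4,5,6,7,8,9,10]=84  [1,2,4,5,6,7,8,9,10]=126  [2,3,4,5,6,7,8,9,10]=126
  first=0(r) contributes 252
  first=1(u) contributes 210
|[w]| = 462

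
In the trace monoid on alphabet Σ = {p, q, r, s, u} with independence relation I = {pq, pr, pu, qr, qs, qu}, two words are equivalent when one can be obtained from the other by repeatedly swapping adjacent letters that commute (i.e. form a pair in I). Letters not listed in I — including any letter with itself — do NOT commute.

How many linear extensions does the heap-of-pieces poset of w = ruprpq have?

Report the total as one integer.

60

#0=r has no predecessor
#1=u depends on [0:r]
#2=p has no predecessor
#3=r depends on [1:u]
#4=p depends on [2:p]
#5=q has no predecessor
sources: [0:r, 2:p, 5:q]
N(rest) = Σ N(rest − s) over sources s of rest; N(one piece) = 1:
  size 1 → [3]=1  [4]=1  [5]=1
  size 2 → [1,3]=1  [2,4]=1  [3,4]=2  [3,5]=2  [4,5]=2
  size 3 → [0,1,3]=1  [1,3,4]=3  [1,3,5]=3  [2,3,4]=3  [2,4,5]=3  [3,4,5]=6
  size 4 → [0,1,3,4]=4  [0,1,3,5]=4  [1,2,3,4]=6  [1,3,4,5]=12  [2,3,4,5]=12
  first=0(r) contributes 30
  first=2(p) contributes 20
  first=5(q) contributes 10
|[w]| = 60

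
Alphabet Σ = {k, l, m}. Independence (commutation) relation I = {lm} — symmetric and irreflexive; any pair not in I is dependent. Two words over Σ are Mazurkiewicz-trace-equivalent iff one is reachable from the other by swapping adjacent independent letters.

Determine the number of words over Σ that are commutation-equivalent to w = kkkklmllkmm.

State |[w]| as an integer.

drop 0:k onto floor
drop 1:k onto {0:k}
drop 2:k onto {1:k}
drop 3:k onto {2:k}
drop 4:l onto {3:k}
drop 5:m onto {3:k}
drop 6:l onto {4:l}
drop 7:l onto {6:l}
drop 8:k onto {5:m, 7:l}
drop 9:m onto {8:k}
drop 10:m onto {9:m}
ground layer = {0:k}
drop-orders for the pieces not yet dropped (sum over which currently-grounded one goes next):
  1 to go: {10} 1
  2 to go: {9,10} 1
  3 to go: {8,9,10} 1
  4 to go: {5,8,9,10} 1  {7,8,9,10} 1
  5 to go: {5,7,8,9,10} 2  {6,7,8,9,10} 1
  6 to go: {4,6,7,8,9,10} 1  {5,6,7,8,9,10} 3
  7 to go: {4,5,6,7,8,9,10} 4
  8 to go: {3,4,5,6,7,8,9,10} 4
  9 to go: {2,3,4,5,6,7,8,9,10} 4
  if 0:k drops first: 4 orders

4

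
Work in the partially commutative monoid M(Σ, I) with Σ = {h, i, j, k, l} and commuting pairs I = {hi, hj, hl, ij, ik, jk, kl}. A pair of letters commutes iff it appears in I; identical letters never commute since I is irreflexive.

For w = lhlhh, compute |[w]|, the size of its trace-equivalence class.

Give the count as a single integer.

10

drop 0:l onto floor
drop 1:h onto floor
drop 2:l onto {0:l}
drop 3:h onto {1:h}
drop 4:h onto {3:h}
ground layer = {0:l, 1:h}
drop-orders for the pieces not yet dropped (sum over which currently-grounded one goes next):
  1 to go: {2} 1  {4} 1
  2 to go: {0,2} 1  {2,4} 2  {3,4} 1
  3 to go: {0,2,4} 3  {1,3,4} 1  {2,3,4} 3
  if 0:l drops first: 4 orders
  if 1:h drops first: 6 orders
heap linearizations: 10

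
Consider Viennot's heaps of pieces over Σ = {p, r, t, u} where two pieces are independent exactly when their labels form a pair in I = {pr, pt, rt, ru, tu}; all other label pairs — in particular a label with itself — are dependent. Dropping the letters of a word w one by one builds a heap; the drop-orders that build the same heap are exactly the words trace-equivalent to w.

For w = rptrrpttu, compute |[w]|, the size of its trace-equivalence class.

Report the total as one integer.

1680

0(r) covers ∅
1(p) covers ∅
2(t) covers ∅
3(r) covers 0:r
4(r) covers 3:r
5(p) covers 1:p
6(t) covers 2:t
7(t) covers 6:t
8(u) covers 5:p
floor of heap: 0:r, 1:p, 2:t
completions by unplaced set U, small U first (add the entries for U minus each lowest piece of U):
  |U|=1: {4}:1  {7}:1  {8}:1
  |U|=2: {3,4}:1  {4,7}:2  {4,8}:2  {5,8}:1  {6,7}:1  {7,8}:2
  |U|=3: {0,3,4}:1  {1,5,8}:1  {2,6,7}:1  {3,4,7}:3  {3,4,8}:3  {4,5,8}:3  {4,6,7}:3  {4,7,8}:6  {5,7,8}:3  {6,7,8}:3
  |U|=4: {0,3,4,7}:4  {0,3,4,8}:4  {1,4,5,8}:4  {1,5,7,8}:4  {2,4,6,7}:4  {2,6,7,8}:4  {3,4,5,8}:6  {3,4,6,7}:6  {3,4,7,8}:12  {4,5,7,8}:12  {4,6,7,8}:12  {5,6,7,8}:6
  |U|=5: {0,3,4,5,8}:10  {0,3,4,6,7}:10  {0,3,4,7,8}:20  {1,3,4,5,8}:10  {1,4,5,7,8}:20  {1,5,6,7,8}:10  {2,3,4,6,7}:10  {2,4,6,7,8}:20  {2,5,6,7,8}:10  {3,4,5,7,8}:30  {3,4,6,7,8}:30  {4,5,6,7,8}:30
  |U|=6: {0,1,3,4,5,8}:20  {0,2,3,4,6,7}:20  {0,3,4,5,7,8}:60  {0,3,4,6,7,8}:60  {1,2,5,6,7,8}:20  {1,3,4,5,7,8}:60  {1,4,5,6,7,8}:60  {2,3,4,6,7,8}:60  {2,4,5,6,7,8}:60  {3,4,5,6,7,8}:90
  |U|=7: {0,1,3,4,5,7,8}:140  {0,2,3,4,6,7,8}:140  {0,3,4,5,6,7,8}:210  {1,2,4,5,6,7,8}:140  {1,3,4,5,6,7,8}:210  {2,3,4,5,6,7,8}:210
  start at 0(r): 560
  start at 1(p): 560
  start at 2(t): 560
sum over floor = 1680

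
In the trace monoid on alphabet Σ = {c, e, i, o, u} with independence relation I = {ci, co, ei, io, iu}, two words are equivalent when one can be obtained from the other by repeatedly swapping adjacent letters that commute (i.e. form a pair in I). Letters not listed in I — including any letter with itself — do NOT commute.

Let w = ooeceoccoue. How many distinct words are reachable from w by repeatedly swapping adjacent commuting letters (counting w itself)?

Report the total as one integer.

piece 0:o — minimal
piece 1:o rests on {0:o}
piece 2:e rests on {1:o}
piece 3:c rests on {2:e}
piece 4:e rests on {3:c}
piece 5:o rests on {4:e}
piece 6:c rests on {4:e}
piece 7:c rests on {6:c}
piece 8:o rests on {5:o}
piece 9:u rests on {7:c, 8:o}
piece 10:e rests on {9:u}
minimal pieces: {0:o}
ways to finish when only these pieces remain (= sum over removing one remaining piece with nothing left below it):
  1 left: {10}→1
  2 left: {9,10}→1
  3 left: {7,9,10}→1  {8,9,10}→1
  4 left: {5,8,9,10}→1  {6,7,9,10}→1  {7,8,9,10}→2
  5 left: {5,7,8,9,10}→3  {6,7,8,9,10}→3
  6 left: {5,6,7,8,9,10}→6
  7 left: {4,5,6,7,8,9,10}→6
  8 left: {3,4,5,6,7,8,9,10}→6
  9 left: {2,3,4,5,6,7,8,9,10}→6
  placing 0:o first → 6 extensions

6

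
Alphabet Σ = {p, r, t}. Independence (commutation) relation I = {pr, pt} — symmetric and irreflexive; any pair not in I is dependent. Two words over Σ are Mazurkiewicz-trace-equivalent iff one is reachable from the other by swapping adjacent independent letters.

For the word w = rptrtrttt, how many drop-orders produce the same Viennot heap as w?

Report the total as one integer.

piece 0:r — minimal
piece 1:p — minimal
piece 2:t rests on {0:r}
piece 3:r rests on {2:t}
piece 4:t rests on {3:r}
piece 5:r rests on {4:t}
piece 6:t rests on {5:r}
piece 7:t rests on {6:t}
piece 8:t rests on {7:t}
minimal pieces: {0:r, 1:p}
ways to finish when only these pieces remain (= sum over removing one remaining piece with nothing left below it):
  1 left: {1}→1  {8}→1
  2 left: {1,8}→2  {7,8}→1
  3 left: {1,7,8}→3  {6,7,8}→1
  4 left: {1,6,7,8}→4  {5,6,7,8}→1
  5 left: {1,5,6,7,8}→5  {4,5,6,7,8}→1
  6 left: {1,4,5,6,7,8}→6  {3,4,5,6,7,8}→1
  7 left: {1,3,4,5,6,7,8}→7  {2,3,4,5,6,7,8}→1
  placing 0:r first → 8 extensions
  placing 1:p first → 1 extensions
total linear extensions = 9

9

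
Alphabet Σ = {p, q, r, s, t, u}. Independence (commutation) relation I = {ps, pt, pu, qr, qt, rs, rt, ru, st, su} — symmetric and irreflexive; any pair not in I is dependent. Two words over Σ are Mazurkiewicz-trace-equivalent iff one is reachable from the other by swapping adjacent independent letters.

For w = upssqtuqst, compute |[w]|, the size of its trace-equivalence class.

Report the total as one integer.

126

#0=u has no predecessor
#1=p has no predecessor
#2=s has no predecessor
#3=s depends on [2:s]
#4=q depends on [0:u, 1:p, 3:s]
#5=t depends on [0:u]
#6=u depends on [4:q, 5:t]
#7=q depends on [6:u]
#8=s depends on [7:q]
#9=t depends on [6:u]
sources: [0:u, 1:p, 2:s]
N(rest) = Σ N(rest − s) over sources s of rest; N(one piece) = 1:
  size 1 → [8]=1  [9]=1
  size 2 → [7,8]=1  [8,9]=2
  size 3 → [7,8,9]=3
  size 4 → [6,7,8,9]=3
  size 5 → [4,6,7,8,9]=3  [5,6,7,8,9]=3
  size 6 → [1,4,6,7,8,9]=3  [3,4,6,7,8,9]=3  [4,5,6,7,8,9]=6
  size 7 → [0,4,5,6,7,8,9]=6  [1,3,4,6,7,8,9]=6  [1,4,5,6,7,8,9]=9  [2,3,4,6,7,8,9]=3  [3,4,5,6,7,8,9]=9
  size 8 → [0,1,4,5,6,7,8,9]=15  [0,3,4,5,6,7,8,9]=15  [1,2,3,4,6,7,8,9]=9  [1,3,4,5,6,7,8,9]=24  [2,3,4,5,6,7,8,9]=12
  first=0(u) contributes 45
  first=1(p) contributes 27
  first=2(s) contributes 54
|[w]| = 126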